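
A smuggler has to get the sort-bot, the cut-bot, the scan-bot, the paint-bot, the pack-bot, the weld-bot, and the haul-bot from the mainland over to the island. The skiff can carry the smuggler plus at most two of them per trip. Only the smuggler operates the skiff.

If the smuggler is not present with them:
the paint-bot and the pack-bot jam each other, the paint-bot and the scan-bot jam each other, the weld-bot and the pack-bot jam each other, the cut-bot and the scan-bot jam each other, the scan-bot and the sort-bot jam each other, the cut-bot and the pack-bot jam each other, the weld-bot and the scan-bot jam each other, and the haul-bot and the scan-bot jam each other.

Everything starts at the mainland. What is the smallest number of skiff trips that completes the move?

9

Counting alone: the smuggler can take at most 2 across per trip to the island, so moving all 7 needs at least 4 loaded trips out, with a return between consecutive ones — at least 7 crossings.
The safety rule pushes this higher. Following every safe sequence of crossings, the most of the 7 that can be at the island as the skiff arrives there on crossing 7 is 5 — never all 7.
So no plan with fewer than 9 crossings exists, and this one achieves 9:
1. Smuggler goes to the island with the pack-bot and the scan-bot.
2. Smuggler goes back to the mainland alone.
3. Smuggler goes to the island with the haul-bot and the sort-bot.
4. Smuggler goes back to the mainland with the scan-bot.
5. Smuggler goes to the island with the cut-bot and the scan-bot.
6. Smuggler goes back to the mainland with the pack-bot and the scan-bot.
7. Smuggler goes to the island with the paint-bot and the weld-bot.
8. Smuggler goes back to the mainland alone.
9. Smuggler goes to the island with the pack-bot and the scan-bot.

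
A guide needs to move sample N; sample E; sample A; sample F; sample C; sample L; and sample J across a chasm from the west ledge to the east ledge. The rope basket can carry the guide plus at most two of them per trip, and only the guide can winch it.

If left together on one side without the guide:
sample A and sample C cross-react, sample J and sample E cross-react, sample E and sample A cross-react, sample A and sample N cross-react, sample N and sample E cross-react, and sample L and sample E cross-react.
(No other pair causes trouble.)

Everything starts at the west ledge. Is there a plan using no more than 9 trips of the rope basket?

Counting alone: the guide can take at most 2 across per trip to the east ledge, so moving all 7 needs at least 4 loaded trips out, with a return between consecutive ones — at least 7 crossings.
The safety rule pushes this higher. Following every safe sequence of crossings, the most of the 7 that can be at the east ledge as the rope basket arrives there on crossings 7, 9 is 5, 6 respectively — never all 7.
So the move cannot be finished within 9 crossings. (The shortest complete plan takes 11:)
1. Guide goes to the east ledge with sample A and sample E.
2. Guide goes back to the west ledge with sample E.
3. Guide goes to the east ledge with sample E and sample F.
4. Guide goes back to the west ledge with sample E.
5. Guide goes to the east ledge with sample C and sample E.
6. Guide goes back to the west ledge with sample A.
7. Guide goes to the east ledge with sample L and sample N.
8. Guide goes back to the west ledge with sample E.
9. Guide goes to the east ledge with sample E and sample J.
10. Guide goes back to the west ledge with sample E.
11. Guide goes to the east ledge with sample A and sample E.

No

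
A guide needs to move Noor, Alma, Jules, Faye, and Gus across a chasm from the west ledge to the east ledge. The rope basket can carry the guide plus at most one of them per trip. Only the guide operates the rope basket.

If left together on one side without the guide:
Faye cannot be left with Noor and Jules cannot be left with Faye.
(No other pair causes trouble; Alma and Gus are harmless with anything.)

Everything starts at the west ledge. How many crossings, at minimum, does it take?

Counting alone: the guide can take at most 1 across per trip to the east ledge, so moving all 5 needs at least 5 loaded trips out, with a return between consecutive ones — at least 9 crossings.
The safety rule pushes this higher. Following every safe sequence of crossings, the most of the 5 that can be at the east ledge as the rope basket arrives there on crossing 9 is 4 — never all 5.
So no plan with fewer than 11 crossings exists, and this one achieves 11:
1. Guide goes to the east ledge with Faye.  [the west ledge: Alma, Gus, Jules, Noor | the east ledge: Faye]
2. Guide goes back to the west ledge alone.  [the west ledge: Alma, Gus, Jules, Noor | the east ledge: Faye]
3. Guide goes to the east ledge with Noor.  [the west ledge: Alma, Gus, Jules | the east ledge: Faye, Noor]
4. Guide goes back to the west ledge with Faye.  [the west ledge: Alma, Faye, Gus, Jules | the east ledge: Noor]
5. Guide goes to the east ledge with Jules.  [the west ledge: Alma, Faye, Gus | the east ledge: Jules, Noor]
6. Guide goes back to the west ledge alone.  [the west ledge: Alma, Faye, Gus | the east ledge: Jules, Noor]
7. Guide goes to the east ledge with Alma.  [the west ledge: Faye, Gus | the east ledge: Alma, Jules, Noor]
8. Guide goes back to the west ledge alone.  [the west ledge: Faye, Gus | the east ledge: Alma, Jules, Noor]
9. Guide goes to the east ledge with Gus.  [the west ledge: Faye | the east ledge: Alma, Gus, Jules, Noor]
10. Guide goes back to the west ledge alone.  [the west ledge: Faye | the east ledge: Alma, Gus, Jules, Noor]
11. Guide goes to the east ledge with Faye.  [the west ledge: — | the east ledge: Alma, Faye, Gus, Jules, Noor]

11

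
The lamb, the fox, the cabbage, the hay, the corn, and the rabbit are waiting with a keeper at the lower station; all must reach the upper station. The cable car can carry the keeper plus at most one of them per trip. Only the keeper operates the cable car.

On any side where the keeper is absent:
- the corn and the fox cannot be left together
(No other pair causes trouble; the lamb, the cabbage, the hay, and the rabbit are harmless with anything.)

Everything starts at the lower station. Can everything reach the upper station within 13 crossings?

Yes

Yes — this plan uses 11 crossings (≤ 13):
1. Keeper goes to the upper station with the fox.  [the lower station: the cabbage, the corn, the hay, the lamb, the rabbit | the upper station: the fox]
2. Keeper goes back to the lower station alone.  [the lower station: the cabbage, the corn, the hay, the lamb, the rabbit | the upper station: the fox]
3. Keeper goes to the upper station with the lamb.  [the lower station: the cabbage, the corn, the hay, the rabbit | the upper station: the fox, the lamb]
4. Keeper goes back to the lower station alone.  [the lower station: the cabbage, the corn, the hay, the rabbit | the upper station: the fox, the lamb]
5. Keeper goes to the upper station with the cabbage.  [the lower station: the corn, the hay, the rabbit | the upper station: the cabbage, the fox, the lamb]
6. Keeper goes back to the lower station alone.  [the lower station: the corn, the hay, the rabbit | the upper station: the cabbage, the fox, the lamb]
7. Keeper goes to the upper station with the hay.  [the lower station: the corn, the rabbit | the upper station: the cabbage, the fox, the hay, the lamb]
8. Keeper goes back to the lower station alone.  [the lower station: the corn, the rabbit | the upper station: the cabbage, the fox, the hay, the lamb]
9. Keeper goes to the upper station with the rabbit.  [the lower station: the corn | the upper station: the cabbage, the fox, the hay, the lamb, the rabbit]
10. Keeper goes back to the lower station alone.  [the lower station: the corn | the upper station: the cabbage, the fox, the hay, the lamb, the rabbit]
11. Keeper goes to the upper station with the corn.  [the lower station: — | the upper station: the cabbage, the corn, the fox, the hay, the lamb, the rabbit]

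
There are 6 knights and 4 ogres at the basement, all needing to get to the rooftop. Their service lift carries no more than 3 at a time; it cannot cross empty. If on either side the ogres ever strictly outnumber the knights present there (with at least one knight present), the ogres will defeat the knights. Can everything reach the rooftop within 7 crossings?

No

Counting alone: each trip to the rooftop takes at most 3 across and each return brings at least 1 back, so after t trips out (and t−1 returns) at most 3t − (t−1) of the 10 are across; that first reaches 10 at t = 5, so at least 9 crossings are needed.
Since 7 < 9, 7 crossings cannot be enough. (The shortest complete plan in fact takes 9:)
1. 2 ogres → the rooftop.  (the basement: 6K 2O; the rooftop: 0K 2O)
2. 1 ogre ← the basement.  (the basement: 6K 3O; the rooftop: 0K 1O)
3. 3 ogres → the rooftop.  (the basement: 6K 0O; the rooftop: 0K 4O)
4. 1 ogre ← the basement.  (the basement: 6K 1O; the rooftop: 0K 3O)
5. 3 knights → the rooftop.  (the basement: 3K 1O; the rooftop: 3K 3O)
6. 1 ogre ← the basement.  (the basement: 3K 2O; the rooftop: 3K 2O)
7. 1 knight and 2 ogres → the rooftop.  (the basement: 2K 0O; the rooftop: 4K 4O)
8. 1 ogre ← the basement.  (the basement: 2K 1O; the rooftop: 4K 3O)
9. 2 knights and 1 ogre → the rooftop.  (the basement: 0K 0O; the rooftop: 6K 4O)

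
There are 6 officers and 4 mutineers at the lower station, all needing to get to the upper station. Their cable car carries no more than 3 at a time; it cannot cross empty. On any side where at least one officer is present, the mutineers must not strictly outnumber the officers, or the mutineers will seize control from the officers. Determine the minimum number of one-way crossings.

Counting alone: each trip to the upper station takes at most 3 across and each return brings at least 1 back, so after t trips out (and t−1 returns) at most 3t − (t−1) of the 10 are across; that first reaches 10 at t = 5, so at least 9 crossings are needed.
The plan below uses exactly 9 crossings, so it is optimal:
1. 2 mutineers → the upper station.  (the lower station: 6O 2M; the upper station: 0O 2M)
2. 1 mutineer ← the lower station.  (the lower station: 6O 3M; the upper station: 0O 1M)
3. 3 mutineers → the upper station.  (the lower station: 6O 0M; the upper station: 0O 4M)
4. 1 mutineer ← the lower station.  (the lower station: 6O 1M; the upper station: 0O 3M)
5. 3 officers → the upper station.  (the lower station: 3O 1M; the upper station: 3O 3M)
6. 1 mutineer ← the lower station.  (the lower station: 3O 2M; the upper station: 3O 2M)
7. 1 officer and 2 mutineers → the upper station.  (the lower station: 2O 0M; the upper station: 4O 4M)
8. 1 mutineer ← the lower station.  (the lower station: 2O 1M; the upper station: 4O 3M)
9. 2 officers and 1 mutineer → the upper station.  (the lower station: 0O 0M; the upper station: 6O 4M)

9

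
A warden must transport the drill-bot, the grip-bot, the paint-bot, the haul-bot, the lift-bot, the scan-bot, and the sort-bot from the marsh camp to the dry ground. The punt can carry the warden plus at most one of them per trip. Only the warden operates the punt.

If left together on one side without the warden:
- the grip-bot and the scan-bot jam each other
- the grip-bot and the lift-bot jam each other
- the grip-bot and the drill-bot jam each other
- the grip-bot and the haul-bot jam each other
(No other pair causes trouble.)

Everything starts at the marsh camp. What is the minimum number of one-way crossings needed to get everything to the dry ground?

impossible

Following every safe sequence of crossings from the start, the most of the 7 that can be at the dry ground as the punt arrives there on crossings 1, 3, 5, 7 is 1, 2, 3, 4 respectively; the best ever achieved is 4 of 7.
From crossing 9 on, no configuration arises that was not already reachable earlier: only 44 distinct safe configurations (who is on which side, and where the punt is) can ever be reached, none of them has everyone across, and every continuation just revisits them. So no valid plan exists.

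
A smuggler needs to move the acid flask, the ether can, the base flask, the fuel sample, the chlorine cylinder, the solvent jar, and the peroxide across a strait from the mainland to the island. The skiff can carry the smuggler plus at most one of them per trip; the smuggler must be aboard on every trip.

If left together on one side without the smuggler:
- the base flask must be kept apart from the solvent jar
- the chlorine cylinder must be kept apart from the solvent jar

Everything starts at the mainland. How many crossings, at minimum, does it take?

Counting alone: the smuggler can take at most 1 across per trip to the island, so moving all 7 needs at least 7 loaded trips out, with a return between consecutive ones — at least 13 crossings.
The safety rule pushes this higher. Following every safe sequence of crossings, the most of the 7 that can be at the island as the skiff arrives there on crossing 13 is 6 — never all 7.
So no plan with fewer than 15 crossings exists, and this one achieves 15:
1. Smuggler goes to the island with the solvent jar.  [the mainland: the acid flask, the base flask, the chlorine cylinder, the ether can, the fuel sample, the peroxide | the island: the solvent jar]
2. Smuggler goes back to the mainland alone.  [the mainland: the acid flask, the base flask, the chlorine cylinder, the ether can, the fuel sample, the peroxide | the island: the solvent jar]
3. Smuggler goes to the island with the acid flask.  [the mainland: the base flask, the chlorine cylinder, the ether can, the fuel sample, the peroxide | the island: the acid flask, the solvent jar]
4. Smuggler goes back to the mainland alone.  [the mainland: the base flask, the chlorine cylinder, the ether can, the fuel sample, the peroxide | the island: the acid flask, the solvent jar]
5. Smuggler goes to the island with the ether can.  [the mainland: the base flask, the chlorine cylinder, the fuel sample, the peroxide | the island: the acid flask, the ether can, the solvent jar]
6. Smuggler goes back to the mainland alone.  [the mainland: the base flask, the chlorine cylinder, the fuel sample, the peroxide | the island: the acid flask, the ether can, the solvent jar]
7. Smuggler goes to the island with the base flask.  [the mainland: the chlorine cylinder, the fuel sample, the peroxide | the island: the acid flask, the base flask, the ether can, the solvent jar]
8. Smuggler goes back to the mainland with the solvent jar.  [the mainland: the chlorine cylinder, the fuel sample, the peroxide, the solvent jar | the island: the acid flask, the base flask, the ether can]
9. Smuggler goes to the island with the chlorine cylinder.  [the mainland: the fuel sample, the peroxide, the solvent jar | the island: the acid flask, the base flask, the chlorine cylinder, the ether can]
10. Smuggler goes back to the mainland alone.  [the mainland: the fuel sample, the peroxide, the solvent jar | the island: the acid flask, the base flask, the chlorine cylinder, the ether can]
11. Smuggler goes to the island with the fuel sample.  [the mainland: the peroxide, the solvent jar | the island: the acid flask, the base flask, the chlorine cylinder, the ether can, the fuel sample]
12. Smuggler goes back to the mainland alone.  [the mainland: the peroxide, the solvent jar | the island: the acid flask, the base flask, the chlorine cylinder, the ether can, the fuel sample]
13. Smuggler goes to the island with the peroxide.  [the mainland: the solvent jar | the island: the acid flask, the base flask, the chlorine cylinder, the ether can, the fuel sample, the peroxide]
14. Smuggler goes back to the mainland alone.  [the mainland: the solvent jar | the island: the acid flask, the base flask, the chlorine cylinder, the ether can, the fuel sample, the peroxide]
15. Smuggler goes to the island with the solvent jar.  [the mainland: — | the island: the acid flask, the base flask, the chlorine cylinder, the ether can, the fuel sample, the peroxide, the solvent jar]

15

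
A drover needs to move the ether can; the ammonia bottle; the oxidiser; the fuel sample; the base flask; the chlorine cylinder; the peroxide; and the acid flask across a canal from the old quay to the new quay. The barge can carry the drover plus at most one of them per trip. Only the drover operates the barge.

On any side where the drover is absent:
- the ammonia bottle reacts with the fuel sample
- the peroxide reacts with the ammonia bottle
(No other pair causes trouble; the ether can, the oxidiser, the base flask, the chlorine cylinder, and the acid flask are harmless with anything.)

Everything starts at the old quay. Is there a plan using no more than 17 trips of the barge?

Yes

Yes — this plan uses 17 crossings (≤ 17):
1. Drover goes to the new quay with the ammonia bottle.
2. Drover goes back to the old quay alone.
3. Drover goes to the new quay with the ether can.
4. Drover goes back to the old quay alone.
5. Drover goes to the new quay with the oxidiser.
6. Drover goes back to the old quay alone.
7. Drover goes to the new quay with the fuel sample.
8. Drover goes back to the old quay with the ammonia bottle.
9. Drover goes to the new quay with the peroxide.
10. Drover goes back to the old quay alone.
11. Drover goes to the new quay with the base flask.
12. Drover goes back to the old quay alone.
13. Drover goes to the new quay with the chlorine cylinder.
14. Drover goes back to the old quay alone.
15. Drover goes to the new quay with the acid flask.
16. Drover goes back to the old quay alone.
17. Drover goes to the new quay with the ammonia bottle.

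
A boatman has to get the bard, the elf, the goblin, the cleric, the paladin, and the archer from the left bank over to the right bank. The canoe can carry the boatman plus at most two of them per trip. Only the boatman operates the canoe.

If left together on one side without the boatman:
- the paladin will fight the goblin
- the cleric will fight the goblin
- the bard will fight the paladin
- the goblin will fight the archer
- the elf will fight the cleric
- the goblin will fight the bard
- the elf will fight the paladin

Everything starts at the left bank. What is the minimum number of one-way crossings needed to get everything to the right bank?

impossible

Whatever the first load, the items left behind include a forbidden pair without the boatman. No opening move is safe, so no plan exists.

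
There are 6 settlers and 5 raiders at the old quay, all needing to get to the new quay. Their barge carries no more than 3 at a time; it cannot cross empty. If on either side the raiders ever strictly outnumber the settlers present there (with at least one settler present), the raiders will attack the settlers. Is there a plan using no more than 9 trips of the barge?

Yes — this plan uses 9 crossings (≤ 9):
1. 3 raiders → the new quay.  (the old quay: 6S 2R; the new quay: 0S 3R)
2. 1 raider ← the old quay.  (the old quay: 6S 3R; the new quay: 0S 2R)
3. 3 settlers → the new quay.  (the old quay: 3S 3R; the new quay: 3S 2R)
4. 1 settler ← the old quay.  (the old quay: 4S 3R; the new quay: 2S 2R)
5. 2 settlers and 1 raider → the new quay.  (the old quay: 2S 2R; the new quay: 4S 3R)
6. 1 settler ← the old quay.  (the old quay: 3S 2R; the new quay: 3S 3R)
7. 2 settlers and 1 raider → the new quay.  (the old quay: 1S 1R; the new quay: 5S 4R)
8. 1 settler ← the old quay.  (the old quay: 2S 1R; the new quay: 4S 4R)
9. 2 settlers and 1 raider → the new quay.  (the old quay: 0S 0R; the new quay: 6S 5R)

Yes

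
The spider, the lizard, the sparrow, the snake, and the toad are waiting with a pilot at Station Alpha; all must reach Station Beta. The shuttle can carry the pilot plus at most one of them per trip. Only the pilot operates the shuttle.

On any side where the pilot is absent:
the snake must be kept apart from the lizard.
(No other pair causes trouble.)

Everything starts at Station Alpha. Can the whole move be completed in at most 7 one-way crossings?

Counting alone: the pilot can take at most 1 across per trip to Station Beta, so moving all 5 needs at least 5 loaded trips out, with a return between consecutive ones — at least 9 crossings.
Since 7 < 9, 7 crossings cannot be enough. (The shortest complete plan in fact takes 9:)
1. Pilot goes to Station Beta with the lizard.
2. Pilot goes back to Station Alpha alone.
3. Pilot goes to Station Beta with the spider.
4. Pilot goes back to Station Alpha alone.
5. Pilot goes to Station Beta with the sparrow.
6. Pilot goes back to Station Alpha alone.
7. Pilot goes to Station Beta with the toad.
8. Pilot goes back to Station Alpha alone.
9. Pilot goes to Station Beta with the snake.

No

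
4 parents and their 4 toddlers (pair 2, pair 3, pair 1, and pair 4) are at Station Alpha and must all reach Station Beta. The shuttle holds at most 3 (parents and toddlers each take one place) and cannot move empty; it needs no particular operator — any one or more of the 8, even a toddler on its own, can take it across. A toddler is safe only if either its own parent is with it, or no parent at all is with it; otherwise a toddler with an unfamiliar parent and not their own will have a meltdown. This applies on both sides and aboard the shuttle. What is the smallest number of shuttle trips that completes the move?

9

Counting alone: each trip to Station Beta takes at most 3 across and each return brings at least 1 back, so after t trips out (and t−1 returns) at most 3t − (t−1) of the 8 are across; that first reaches 8 at t = 4, so at least 7 crossings are needed.
The safety rule pushes this higher. Following every safe sequence of crossings, the most of the 8 that can be at Station Beta as the shuttle arrives there on crossing 7 is 7 — never all 8.
So no plan with fewer than 9 crossings exists, and this one achieves 9:
1. parent 2 and toddler 2 cross → Station Beta.
2. parent 2 crosses ← Station Alpha.
3. parent 2, parent 3, and toddler 3 cross → Station Beta.
4. parent 2 and toddler 2 cross ← Station Alpha.
5. parent 1, parent 2, and parent 4 cross → Station Beta.
6. toddler 3 crosses ← Station Alpha.
7. toddler 2 and toddler 3 cross → Station Beta.
8. toddler 2 crosses ← Station Alpha.
9. toddler 1, toddler 2, and toddler 4 cross → Station Beta.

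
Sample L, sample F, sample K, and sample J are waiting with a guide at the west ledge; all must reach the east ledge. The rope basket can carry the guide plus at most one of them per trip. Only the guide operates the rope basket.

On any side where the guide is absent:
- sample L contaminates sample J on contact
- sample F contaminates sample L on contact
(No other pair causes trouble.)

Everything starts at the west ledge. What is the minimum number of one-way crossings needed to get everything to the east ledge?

9

Counting alone: the guide can take at most 1 across per trip to the east ledge, so moving all 4 needs at least 4 loaded trips out, with a return between consecutive ones — at least 7 crossings.
The safety rule pushes this higher. Following every safe sequence of crossings, the most of the 4 that can be at the east ledge as the rope basket arrives there on crossing 7 is 3 — never all 4.
So no plan with fewer than 9 crossings exists, and this one achieves 9:
1. Guide goes to the east ledge with sample L.
2. Guide goes back to the west ledge alone.
3. Guide goes to the east ledge with sample F.
4. Guide goes back to the west ledge with sample L.
5. Guide goes to the east ledge with sample J.
6. Guide goes back to the west ledge alone.
7. Guide goes to the east ledge with sample K.
8. Guide goes back to the west ledge alone.
9. Guide goes to the east ledge with sample L.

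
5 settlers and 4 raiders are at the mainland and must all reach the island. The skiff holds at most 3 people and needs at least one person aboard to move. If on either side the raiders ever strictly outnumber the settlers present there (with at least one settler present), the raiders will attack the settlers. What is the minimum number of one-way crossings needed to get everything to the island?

7

Counting alone: each trip to the island takes at most 3 across and each return brings at least 1 back, so after t trips out (and t−1 returns) at most 3t − (t−1) of the 9 are across; that first reaches 9 at t = 4, so at least 7 crossings are needed.
The plan below uses exactly 7 crossings, so it is optimal:
1. 3 raiders → the island.  (the mainland: 5S 1R; the island: 0S 3R)
2. 1 raider ← the mainland.  (the mainland: 5S 2R; the island: 0S 2R)
3. 3 settlers → the island.  (the mainland: 2S 2R; the island: 3S 2R)
4. 1 settler ← the mainland.  (the mainland: 3S 2R; the island: 2S 2R)
5. 2 settlers and 1 raider → the island.  (the mainland: 1S 1R; the island: 4S 3R)
6. 1 settler ← the mainland.  (the mainland: 2S 1R; the island: 3S 3R)
7. 2 settlers and 1 raider → the island.  (the mainland: 0S 0R; the island: 5S 4R)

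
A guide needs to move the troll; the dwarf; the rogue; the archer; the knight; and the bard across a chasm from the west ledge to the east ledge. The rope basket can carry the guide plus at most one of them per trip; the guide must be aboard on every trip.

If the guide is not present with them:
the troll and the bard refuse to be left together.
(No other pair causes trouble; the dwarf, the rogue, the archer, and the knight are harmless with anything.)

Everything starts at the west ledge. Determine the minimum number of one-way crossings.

11

Counting alone: the guide can take at most 1 across per trip to the east ledge, so moving all 6 needs at least 6 loaded trips out, with a return between consecutive ones — at least 11 crossings.
The plan below uses exactly 11 crossings, so it is optimal:
1. Guide goes to the east ledge with the troll.
2. Guide goes back to the west ledge alone.
3. Guide goes to the east ledge with the dwarf.
4. Guide goes back to the west ledge alone.
5. Guide goes to the east ledge with the rogue.
6. Guide goes back to the west ledge alone.
7. Guide goes to the east ledge with the archer.
8. Guide goes back to the west ledge alone.
9. Guide goes to the east ledge with the knight.
10. Guide goes back to the west ledge alone.
11. Guide goes to the east ledge with the bard.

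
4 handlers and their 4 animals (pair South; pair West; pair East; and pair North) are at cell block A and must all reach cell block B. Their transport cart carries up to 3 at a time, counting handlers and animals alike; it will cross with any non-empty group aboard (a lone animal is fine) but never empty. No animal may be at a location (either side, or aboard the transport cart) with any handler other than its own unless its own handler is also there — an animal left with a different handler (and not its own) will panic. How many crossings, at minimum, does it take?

9

Counting alone: each trip to cell block B takes at most 3 across and each return brings at least 1 back, so after t trips out (and t−1 returns) at most 3t − (t−1) of the 8 are across; that first reaches 8 at t = 4, so at least 7 crossings are needed.
The safety rule pushes this higher. Following every safe sequence of crossings, the most of the 8 that can be at cell block B as the transport cart arrives there on crossing 7 is 7 — never all 8.
So no plan with fewer than 9 crossings exists, and this one achieves 9:
1. animal South and handler South cross → cell block B.
2. handler South crosses ← cell block A.
3. animal West, handler South, and handler West cross → cell block B.
4. animal South and handler South cross ← cell block A.
5. handler East, handler North, and handler South cross → cell block B.
6. animal West crosses ← cell block A.
7. animal South and animal West cross → cell block B.
8. animal South crosses ← cell block A.
9. animal East, animal North, and animal South cross → cell block B.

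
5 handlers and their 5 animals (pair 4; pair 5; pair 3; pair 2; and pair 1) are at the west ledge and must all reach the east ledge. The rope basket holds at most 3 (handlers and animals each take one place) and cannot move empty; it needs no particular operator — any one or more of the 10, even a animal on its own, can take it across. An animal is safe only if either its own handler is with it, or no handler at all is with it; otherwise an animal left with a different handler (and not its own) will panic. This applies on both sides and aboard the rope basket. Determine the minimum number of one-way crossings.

Counting alone: each trip to the east ledge takes at most 3 across and each return brings at least 1 back, so after t trips out (and t−1 returns) at most 3t − (t−1) of the 10 are across; that first reaches 10 at t = 5, so at least 9 crossings are needed.
The safety rule pushes this higher. Following every safe sequence of crossings, the most of the 10 that can be at the east ledge as the rope basket arrives there on crossing 9 is 9 — never all 10.
So no plan with fewer than 11 crossings exists, and this one achieves 11:
1. animal 4 and handler 4 cross → the east ledge.
2. handler 4 crosses ← the west ledge.
3. animal 2, animal 3, and animal 5 cross → the east ledge.
4. animal 4 crosses ← the west ledge.
5. handler 2, handler 3, and handler 5 cross → the east ledge.
6. animal 5 and handler 5 cross ← the west ledge.
7. handler 1, handler 4, and handler 5 cross → the east ledge.
8. animal 3 crosses ← the west ledge.
9. animal 4 and animal 5 cross → the east ledge.
10. animal 4 crosses ← the west ledge.
11. animal 1, animal 3, and animal 4 cross → the east ledge.

11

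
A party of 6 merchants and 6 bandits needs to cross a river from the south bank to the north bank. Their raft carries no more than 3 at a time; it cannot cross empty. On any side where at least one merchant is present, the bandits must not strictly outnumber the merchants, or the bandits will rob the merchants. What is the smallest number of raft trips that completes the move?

impossible

Following every safe sequence of crossings from the start, the most of the 12 that can be at the north bank as the raft arrives there on crossings 1, 3, 5 is 3, 5, 6 respectively; the best ever achieved is 6 of 12.
From crossing 7 on, no configuration arises that was not already reachable earlier: only 17 distinct safe configurations (who is on which side, and where the raft is) can ever be reached, none of them has everyone across, and every continuation just revisits them. They are: 0 merchants + 0 bandits across (raft back at the start); 0 merchants + 1 bandit across (raft there); 0 merchants + 1 bandit across (raft back at the start); 0 merchants + 2 bandits across (raft there); 0 merchants + 2 bandits across (raft back at the start); 0 merchants + 3 bandits across (raft there); 0 merchants + 3 bandits across (raft back at the start); 0 merchants + 4 bandits across (raft there); 0 merchants + 4 bandits across (raft back at the start); 0 merchants + 5 bandits across (raft there); 0 merchants + 5 bandits across (raft back at the start); 0 merchants + 6 bandits across (raft there); 1 merchant + 1 bandit across (raft there); 1 merchant + 1 bandit across (raft back at the start); 2 merchants + 2 bandits across (raft there); 2 merchants + 2 bandits across (raft back at the start); 3 merchants + 3 bandits across (raft there). So no valid plan exists.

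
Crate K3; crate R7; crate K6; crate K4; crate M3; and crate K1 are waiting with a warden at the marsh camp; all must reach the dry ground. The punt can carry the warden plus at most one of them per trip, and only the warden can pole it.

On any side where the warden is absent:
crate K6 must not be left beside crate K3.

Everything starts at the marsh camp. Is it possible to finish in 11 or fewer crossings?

Yes — this plan uses 11 crossings (≤ 11):
1. Warden goes to the dry ground with crate K3.
2. Warden goes back to the marsh camp alone.
3. Warden goes to the dry ground with crate R7.
4. Warden goes back to the marsh camp alone.
5. Warden goes to the dry ground with crate K4.
6. Warden goes back to the marsh camp alone.
7. Warden goes to the dry ground with crate M3.
8. Warden goes back to the marsh camp alone.
9. Warden goes to the dry ground with crate K1.
10. Warden goes back to the marsh camp alone.
11. Warden goes to the dry ground with crate K6.

Yes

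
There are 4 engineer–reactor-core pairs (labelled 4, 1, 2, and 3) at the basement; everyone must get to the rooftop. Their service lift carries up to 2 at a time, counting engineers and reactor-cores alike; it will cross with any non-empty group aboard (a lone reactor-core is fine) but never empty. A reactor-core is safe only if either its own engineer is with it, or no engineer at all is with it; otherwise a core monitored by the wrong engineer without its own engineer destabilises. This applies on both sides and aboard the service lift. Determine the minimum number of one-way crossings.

impossible

Following every safe sequence of crossings from the start, the most of the 8 that can be at the rooftop as the service lift arrives there on crossings 1, 3, 5 is 2, 3, 4 respectively; the best ever achieved is 4 of 8.
From crossing 7 on, no configuration arises that was not already reachable earlier: only 44 distinct safe configurations (who is on which side, and where the service lift is) can ever be reached, none of them has everyone across, and every continuation just revisits them. So no valid plan exists.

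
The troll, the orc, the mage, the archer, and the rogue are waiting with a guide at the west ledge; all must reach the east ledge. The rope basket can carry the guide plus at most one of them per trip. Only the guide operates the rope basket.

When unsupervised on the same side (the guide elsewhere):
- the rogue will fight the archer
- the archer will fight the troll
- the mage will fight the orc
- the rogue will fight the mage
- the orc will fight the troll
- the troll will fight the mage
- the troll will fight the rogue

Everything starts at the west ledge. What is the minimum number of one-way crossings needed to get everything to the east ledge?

impossible

Whatever the first load, the items left behind include a forbidden pair without the guide. No opening move is safe, so no plan exists.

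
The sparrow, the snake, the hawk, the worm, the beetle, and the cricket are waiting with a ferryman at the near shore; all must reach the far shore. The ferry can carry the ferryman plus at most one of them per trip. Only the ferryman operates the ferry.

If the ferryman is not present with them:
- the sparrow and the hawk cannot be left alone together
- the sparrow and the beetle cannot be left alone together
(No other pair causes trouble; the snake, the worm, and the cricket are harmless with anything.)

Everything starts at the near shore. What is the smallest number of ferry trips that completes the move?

Counting alone: the ferryman can take at most 1 across per trip to the far shore, so moving all 6 needs at least 6 loaded trips out, with a return between consecutive ones — at least 11 crossings.
The safety rule pushes this higher. Following every safe sequence of crossings, the most of the 6 that can be at the far shore as the ferry arrives there on crossing 11 is 5 — never all 6.
So no plan with fewer than 13 crossings exists, and this one achieves 13:
1. Ferryman goes to the far shore with the sparrow.
2. Ferryman goes back to the near shore alone.
3. Ferryman goes to the far shore with the snake.
4. Ferryman goes back to the near shore alone.
5. Ferryman goes to the far shore with the hawk.
6. Ferryman goes back to the near shore with the sparrow.
7. Ferryman goes to the far shore with the beetle.
8. Ferryman goes back to the near shore alone.
9. Ferryman goes to the far shore with the worm.
10. Ferryman goes back to the near shore alone.
11. Ferryman goes to the far shore with the cricket.
12. Ferryman goes back to the near shore alone.
13. Ferryman goes to the far shore with the sparrow.

13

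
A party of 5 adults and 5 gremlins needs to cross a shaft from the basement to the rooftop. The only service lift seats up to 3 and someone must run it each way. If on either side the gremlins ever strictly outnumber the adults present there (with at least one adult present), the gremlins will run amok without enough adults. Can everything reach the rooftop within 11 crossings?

Yes — this plan uses 11 crossings (≤ 11):
1. 2 gremlins → the rooftop.  (the basement: 5A 3G; the rooftop: 0A 2G)
2. 1 gremlin ← the basement.  (the basement: 5A 4G; the rooftop: 0A 1G)
3. 3 gremlins → the rooftop.  (the basement: 5A 1G; the rooftop: 0A 4G)
4. 1 gremlin ← the basement.  (the basement: 5A 2G; the rooftop: 0A 3G)
5. 3 adults → the rooftop.  (the basement: 2A 2G; the rooftop: 3A 3G)
6. 1 adult and 1 gremlin ← the basement.  (the basement: 3A 3G; the rooftop: 2A 2G)
7. 3 adults → the rooftop.  (the basement: 0A 3G; the rooftop: 5A 2G)
8. 1 gremlin ← the basement.  (the basement: 0A 4G; the rooftop: 5A 1G)
9. 2 gremlins → the rooftop.  (the basement: 0A 2G; the rooftop: 5A 3G)
10. 1 gremlin ← the basement.  (the basement: 0A 3G; the rooftop: 5A 2G)
11. 3 gremlins → the rooftop.  (the basement: 0A 0G; the rooftop: 5A 5G)

Yes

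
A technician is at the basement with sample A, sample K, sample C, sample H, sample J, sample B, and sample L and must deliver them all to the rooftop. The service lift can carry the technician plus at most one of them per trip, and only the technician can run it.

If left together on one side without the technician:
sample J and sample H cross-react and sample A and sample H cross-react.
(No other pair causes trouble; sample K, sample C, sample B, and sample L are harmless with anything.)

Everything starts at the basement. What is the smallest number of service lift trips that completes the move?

15

Counting alone: the technician can take at most 1 across per trip to the rooftop, so moving all 7 needs at least 7 loaded trips out, with a return between consecutive ones — at least 13 crossings.
The safety rule pushes this higher. Following every safe sequence of crossings, the most of the 7 that can be at the rooftop as the service lift arrives there on crossing 13 is 6 — never all 7.
So no plan with fewer than 15 crossings exists, and this one achieves 15:
1. Technician goes to the rooftop with sample H.  [the basement: sample A, sample B, sample C, sample J, sample K, sample L | the rooftop: sample H]
2. Technician goes back to the basement alone.  [the basement: sample A, sample B, sample C, sample J, sample K, sample L | the rooftop: sample H]
3. Technician goes to the rooftop with sample A.  [the basement: sample B, sample C, sample J, sample K, sample L | the rooftop: sample A, sample H]
4. Technician goes back to the basement with sample H.  [the basement: sample B, sample C, sample H, sample J, sample K, sample L | the rooftop: sample A]
5. Technician goes to the rooftop with sample J.  [the basement: sample B, sample C, sample H, sample K, sample L | the rooftop: sample A, sample J]
6. Technician goes back to the basement alone.  [the basement: sample B, sample C, sample H, sample K, sample L | the rooftop: sample A, sample J]
7. Technician goes to the rooftop with sample K.  [the basement: sample B, sample C, sample H, sample L | the rooftop: sample A, sample J, sample K]
8. Technician goes back to the basement alone.  [the basement: sample B, sample C, sample H, sample L | the rooftop: sample A, sample J, sample K]
9. Technician goes to the rooftop with sample C.  [the basement: sample B, sample H, sample L | the rooftop: sample A, sample C, sample J, sample K]
10. Technician goes back to the basement alone.  [the basement: sample B, sample H, sample L | the rooftop: sample A, sample C, sample J, sample K]
11. Technician goes to the rooftop with sample B.  [the basement: sample H, sample L | the rooftop: sample A, sample B, sample C, sample J, sample K]
12. Technician goes back to the basement alone.  [the basement: sample H, sample L | the rooftop: sample A, sample B, sample C, sample J, sample K]
13. Technician goes to the rooftop with sample L.  [the basement: sample H | the rooftop: sample A, sample B, sample C, sample J, sample K, sample L]
14. Technician goes back to the basement alone.  [the basement: sample H | the rooftop: sample A, sample B, sample C, sample J, sample K, sample L]
15. Technician goes to the rooftop with sample H.  [the basement: — | the rooftop: sample A, sample B, sample C, sample H, sample J, sample K, sample L]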